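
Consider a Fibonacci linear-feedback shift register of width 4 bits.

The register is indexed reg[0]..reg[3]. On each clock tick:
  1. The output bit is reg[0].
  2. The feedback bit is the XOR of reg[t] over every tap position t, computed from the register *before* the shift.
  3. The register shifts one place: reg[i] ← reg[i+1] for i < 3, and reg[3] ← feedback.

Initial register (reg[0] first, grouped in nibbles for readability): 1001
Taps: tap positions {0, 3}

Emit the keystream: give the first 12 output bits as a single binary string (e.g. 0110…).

100100011110

step | reg (before) | out | fb
   0 | 1001 | 1 | 0
   1 | 0010 | 0 | 0
   2 | 0100 | 0 | 0
   3 | 1000 | 1 | 1
   4 | 0001 | 0 | 1
   5 | 0011 | 0 | 1
   6 | 0111 | 0 | 1
   7 | 1111 | 1 | 0
   8 | 1110 | 1 | 1
   9 | 1101 | 1 | 0
  10 | 1010 | 1 | 1
  11 | 0101 | 0 | 1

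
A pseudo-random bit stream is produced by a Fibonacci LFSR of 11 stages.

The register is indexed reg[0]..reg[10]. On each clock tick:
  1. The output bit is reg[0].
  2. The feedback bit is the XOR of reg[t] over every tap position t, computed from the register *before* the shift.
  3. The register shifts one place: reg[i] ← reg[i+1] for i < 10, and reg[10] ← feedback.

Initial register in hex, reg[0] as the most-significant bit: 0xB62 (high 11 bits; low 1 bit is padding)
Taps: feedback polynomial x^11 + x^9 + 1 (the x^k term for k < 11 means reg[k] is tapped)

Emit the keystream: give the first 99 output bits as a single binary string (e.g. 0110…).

101101100011100011111001010011000010000111111010100110010001011010000010010000000101111111110110011

step | reg (before) | out | fb
   0 | 10110110001 | 1 | 1
   1 | 01101100011 | 0 | 1
   2 | 11011000111 | 1 | 0
   3 | 10110001110 | 1 | 0
   4 | 01100011100 | 0 | 0
   5 | 11000111000 | 1 | 1
   6 | 10001110001 | 1 | 1
   7 | 00011100011 | 0 | 1
   8 | 00111000111 | 0 | 1
   9 | 01110001111 | 0 | 1
  10 | 11100011111 | 1 | 0
  11 | 11000111110 | 1 | 0
  12 | 10001111100 | 1 | 1
  13 | 00011111001 | 0 | 0
  14 | 00111110010 | 0 | 1
  15 | 01111100101 | 0 | 0
  16 | 11111001010 | 1 | 0
  17 | 11110010100 | 1 | 1
  18 | 11100101001 | 1 | 1
  19 | 11001010011 | 1 | 0
  20 | 10010100110 | 1 | 0
  21 | 00101001100 | 0 | 0
  22 | 01010011000 | 0 | 0
  23 | 10100110000 | 1 | 1
  24 | 01001100001 | 0 | 0
  25 | 10011000010 | 1 | 0
  26 | 00110000100 | 0 | 0
  27 | 01100001000 | 0 | 0
  28 | 11000010000 | 1 | 1
  29 | 10000100001 | 1 | 1
  30 | 00001000011 | 0 | 1
  31 | 00010000111 | 0 | 1
  32 | 00100001111 | 0 | 1
  33 | 01000011111 | 0 | 1
  34 | 10000111111 | 1 | 0
  35 | 00001111110 | 0 | 1
  36 | 00011111101 | 0 | 0
  37 | 00111111010 | 0 | 1
  38 | 01111110101 | 0 | 0
  39 | 11111101010 | 1 | 0
  40 | 11111010100 | 1 | 1
  41 | 11110101001 | 1 | 1
  42 | 11101010011 | 1 | 0
  43 | 11010100110 | 1 | 0
  44 | 10101001100 | 1 | 1
  45 | 01010011001 | 0 | 0
  46 | 10100110010 | 1 | 0
  47 | 01001100100 | 0 | 0
  48 | 10011001000 | 1 | 1
  49 | 00110010001 | 0 | 0
  50 | 01100100010 | 0 | 1
  51 | 11001000101 | 1 | 1
  52 | 10010001011 | 1 | 0
  53 | 00100010110 | 0 | 1
  54 | 01000101101 | 0 | 0
  55 | 10001011010 | 1 | 0
  56 | 00010110100 | 0 | 0
  57 | 00101101000 | 0 | 0
  58 | 01011010000 | 0 | 0
  59 | 10110100000 | 1 | 1
  60 | 01101000001 | 0 | 0
  61 | 11010000010 | 1 | 0
  62 | 10100000100 | 1 | 1
  63 | 01000001001 | 0 | 0
  64 | 10000010010 | 1 | 0
  65 | 00000100100 | 0 | 0
  66 | 00001001000 | 0 | 0
  67 | 00010010000 | 0 | 0
  68 | 00100100000 | 0 | 0
  69 | 01001000000 | 0 | 0
  70 | 10010000000 | 1 | 1
  71 | 00100000001 | 0 | 0
  72 | 01000000010 | 0 | 1
  73 | 10000000101 | 1 | 1
  74 | 00000001011 | 0 | 1
  75 | 00000010111 | 0 | 1
  76 | 00000101111 | 0 | 1
  77 | 00001011111 | 0 | 1
  78 | 00010111111 | 0 | 1
  79 | 00101111111 | 0 | 1
  80 | 01011111111 | 0 | 1
  81 | 10111111111 | 1 | 0
  82 | 01111111110 | 0 | 1
  83 | 11111111101 | 1 | 1
  84 | 11111111011 | 1 | 0
  85 | 11111110110 | 1 | 0
  86 | 11111101100 | 1 | 1
  87 | 11111011001 | 1 | 1
  88 | 11110110011 | 1 | 0
  89 | 11101100110 | 1 | 0
  90 | 11011001100 | 1 | 1
  91 | 10110011001 | 1 | 1
  92 | 01100110011 | 0 | 1
  93 | 11001100111 | 1 | 0
  94 | 10011001110 | 1 | 0
  95 | 00110011100 | 0 | 0
  96 | 01100111000 | 0 | 0
  97 | 11001110000 | 1 | 1
  98 | 10011100001 | 1 | 1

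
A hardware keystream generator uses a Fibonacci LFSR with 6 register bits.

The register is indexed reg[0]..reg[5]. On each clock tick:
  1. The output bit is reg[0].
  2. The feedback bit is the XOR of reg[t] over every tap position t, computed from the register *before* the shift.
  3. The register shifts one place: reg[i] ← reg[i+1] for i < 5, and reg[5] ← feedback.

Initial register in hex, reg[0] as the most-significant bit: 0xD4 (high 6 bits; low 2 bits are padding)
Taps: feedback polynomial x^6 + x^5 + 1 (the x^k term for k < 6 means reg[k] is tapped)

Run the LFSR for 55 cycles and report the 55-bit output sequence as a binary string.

1101010110011011101101001001110001011110010100011000010

k : reg_k → out_k, fb_k
0: 110101 → 1, fb=0
1: 101010 → 1, fb=1
2: 010101 → 0, fb=1
3: 101011 → 1, fb=0
4: 010110 → 0, fb=0
5: 101100 → 1, fb=1
6: 011001 → 0, fb=1
7: 110011 → 1, fb=0
8: 100110 → 1, fb=1
9: 001101 → 0, fb=1
10: 011011 → 0, fb=1
11: 110111 → 1, fb=0
12: 101110 → 1, fb=1
13: 011101 → 0, fb=1
14: 111011 → 1, fb=0
15: 110110 → 1, fb=1
16: 101101 → 1, fb=0
17: 011010 → 0, fb=0
18: 110100 → 1, fb=1
19: 101001 → 1, fb=0
20: 010010 → 0, fb=0
21: 100100 → 1, fb=1
22: 001001 → 0, fb=1
23: 010011 → 0, fb=1
24: 100111 → 1, fb=0
25: 001110 → 0, fb=0
26: 011100 → 0, fb=0
27: 111000 → 1, fb=1
28: 110001 → 1, fb=0
29: 100010 → 1, fb=1
30: 000101 → 0, fb=1
31: 001011 → 0, fb=1
32: 010111 → 0, fb=1
33: 101111 → 1, fb=0
34: 011110 → 0, fb=0
35: 111100 → 1, fb=1
36: 111001 → 1, fb=0
37: 110010 → 1, fb=1
38: 100101 → 1, fb=0
39: 001010 → 0, fb=0
40: 010100 → 0, fb=0
41: 101000 → 1, fb=1
42: 010001 → 0, fb=1
43: 100011 → 1, fb=0
44: 000110 → 0, fb=0
45: 001100 → 0, fb=0
46: 011000 → 0, fb=0
47: 110000 → 1, fb=1
48: 100001 → 1, fb=0
49: 000010 → 0, fb=0
50: 000100 → 0, fb=0
51: 001000 → 0, fb=0
52: 010000 → 0, fb=0
53: 100000 → 1, fb=1
54: 000001 → 0, fb=1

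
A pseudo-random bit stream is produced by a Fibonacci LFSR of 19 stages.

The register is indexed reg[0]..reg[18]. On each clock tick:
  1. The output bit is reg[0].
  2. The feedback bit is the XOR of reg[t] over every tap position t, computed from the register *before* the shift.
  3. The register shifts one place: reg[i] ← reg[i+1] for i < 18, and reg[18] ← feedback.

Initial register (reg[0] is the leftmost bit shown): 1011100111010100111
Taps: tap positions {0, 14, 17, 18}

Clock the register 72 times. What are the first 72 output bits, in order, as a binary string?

101110011101010011110110000011100101000001101110001000101100111110010110

step | reg (before) | out | fb
   0 | 1011100111010100111 | 1 | 1
   1 | 0111001110101001111 | 0 | 0
   2 | 1110011101010011110 | 1 | 1
   3 | 1100111010100111101 | 1 | 1
   4 | 1001110101001111011 | 1 | 0
   5 | 0011101010011110110 | 0 | 0
   6 | 0111010100111101100 | 0 | 0
   7 | 1110101001111011000 | 1 | 0
   8 | 1101010011110110000 | 1 | 0
   9 | 1010100111101100000 | 1 | 1
  10 | 0101001111011000001 | 0 | 1
  11 | 1010011110110000011 | 1 | 1
  12 | 0100111101100000111 | 0 | 0
  13 | 1001111011000001110 | 1 | 0
  14 | 0011110110000011100 | 0 | 1
  15 | 0111101100000111001 | 0 | 0
  16 | 1111011000001110010 | 1 | 1
  17 | 1110110000011100101 | 1 | 0
  18 | 1101100000111001010 | 1 | 0
  19 | 1011000001110010100 | 1 | 0
  20 | 0110000011100101000 | 0 | 0
  21 | 1100000111001010000 | 1 | 0
  22 | 1000001110010100000 | 1 | 1
  23 | 0000011100101000001 | 0 | 1
  24 | 0000111001010000011 | 0 | 0
  25 | 0001110010100000110 | 0 | 1
  26 | 0011100101000001101 | 0 | 1
  27 | 0111001010000011011 | 0 | 1
  28 | 1110010100000110111 | 1 | 0
  29 | 1100101000001101110 | 1 | 0
  30 | 1001010000011011100 | 1 | 0
  31 | 0010100000110111000 | 0 | 1
  32 | 0101000001101110001 | 0 | 0
  33 | 1010000011011100010 | 1 | 0
  34 | 0100000110111000100 | 0 | 0
  35 | 1000001101110001000 | 1 | 1
  36 | 0000011011100010001 | 0 | 0
  37 | 0000110111000100010 | 0 | 1
  38 | 0001101110001000101 | 0 | 1
  39 | 0011011100010001011 | 0 | 0
  40 | 0110111000100010110 | 0 | 0
  41 | 1101110001000101100 | 1 | 1
  42 | 1011100010001011001 | 1 | 1
  43 | 0111000100010110011 | 0 | 1
  44 | 1110001000101100111 | 1 | 1
  45 | 1100010001011001111 | 1 | 1
  46 | 1000100010110011111 | 1 | 0
  47 | 0001000101100111110 | 0 | 0
  48 | 0010001011001111100 | 0 | 1
  49 | 0100010110011111001 | 0 | 0
  50 | 1000101100111110010 | 1 | 1
  51 | 0001011001111100101 | 0 | 1
  52 | 0010110011111001011 | 0 | 0
  53 | 0101100111110010110 | 0 | 0
  54 | 1011001111100101100 | 1 | 1
  55 | 0110011111001011001 | 0 | 0
  56 | 1100111110010110010 | 1 | 1
  57 | 1001111100101100101 | 1 | 0
  58 | 0011111001011001010 | 0 | 1
  59 | 0111110010110010101 | 0 | 0
  60 | 1111100101100101010 | 1 | 0
  61 | 1111001011001010100 | 1 | 0
  62 | 1110010110010101000 | 1 | 1
  63 | 1100101100101010001 | 1 | 1
  64 | 1001011001010100011 | 1 | 1
  65 | 0010110010101000111 | 0 | 0
  66 | 0101100101010001110 | 0 | 1
  67 | 1011001010100011101 | 1 | 1
  68 | 0110010101000111011 | 0 | 1
  69 | 1100101010001110111 | 1 | 0
  70 | 1001010100011101110 | 1 | 0
  71 | 0010101000111011100 | 0 | 1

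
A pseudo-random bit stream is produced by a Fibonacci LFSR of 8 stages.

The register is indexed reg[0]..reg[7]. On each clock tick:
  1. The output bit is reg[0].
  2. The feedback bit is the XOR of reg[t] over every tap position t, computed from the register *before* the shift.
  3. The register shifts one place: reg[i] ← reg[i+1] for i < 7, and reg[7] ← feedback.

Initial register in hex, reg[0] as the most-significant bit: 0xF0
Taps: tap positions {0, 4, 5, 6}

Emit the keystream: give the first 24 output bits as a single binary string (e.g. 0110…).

k : reg_k → out_k, fb_k
0: 11110000 → 1, fb=1
1: 11100001 → 1, fb=1
2: 11000011 → 1, fb=0
3: 10000110 → 1, fb=1
4: 00001101 → 0, fb=0
5: 00011010 → 0, fb=0
6: 00110100 → 0, fb=1
7: 01101001 → 0, fb=1
8: 11010011 → 1, fb=0
9: 10100110 → 1, fb=1
10: 01001101 → 0, fb=0
11: 10011010 → 1, fb=1
12: 00110101 → 0, fb=1
13: 01101011 → 0, fb=0
14: 11010110 → 1, fb=1
15: 10101101 → 1, fb=1
16: 01011011 → 0, fb=0
17: 10110110 → 1, fb=1
18: 01101101 → 0, fb=0
19: 11011010 → 1, fb=1
20: 10110101 → 1, fb=0
21: 01101010 → 0, fb=0
22: 11010100 → 1, fb=0
23: 10101000 → 1, fb=0

111100001101001101011011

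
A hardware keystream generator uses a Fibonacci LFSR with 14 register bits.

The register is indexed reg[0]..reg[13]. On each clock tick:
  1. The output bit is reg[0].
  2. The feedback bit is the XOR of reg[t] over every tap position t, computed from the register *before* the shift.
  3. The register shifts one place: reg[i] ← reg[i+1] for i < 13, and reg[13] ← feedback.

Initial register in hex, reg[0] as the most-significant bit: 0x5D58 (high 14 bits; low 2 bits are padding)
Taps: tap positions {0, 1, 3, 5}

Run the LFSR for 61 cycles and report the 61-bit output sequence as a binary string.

0101110101011010100110011010000101001111000000010010010010111

step | reg (before) | out | fb
   0 | 01011101010110 | 0 | 1
   1 | 10111010101101 | 1 | 0
   2 | 01110101011010 | 0 | 1
   3 | 11101010110101 | 1 | 0
   4 | 11010101101010 | 1 | 0
   5 | 10101011010100 | 1 | 1
   6 | 01010110101001 | 0 | 1
   7 | 10101101010011 | 1 | 0
   8 | 01011010100110 | 0 | 0
   9 | 10110101001100 | 1 | 1
  10 | 01101010011001 | 0 | 1
  11 | 11010100110011 | 1 | 0
  12 | 10101001100110 | 1 | 1
  13 | 01010011001101 | 0 | 0
  14 | 10100110011010 | 1 | 0
  15 | 01001100110100 | 0 | 0
  16 | 10011001101000 | 1 | 0
  17 | 00110011010000 | 0 | 1
  18 | 01100110100001 | 0 | 0
  19 | 11001101000010 | 1 | 1
  20 | 10011010000101 | 1 | 0
  21 | 00110100001010 | 0 | 0
  22 | 01101000010100 | 0 | 1
  23 | 11010000101001 | 1 | 1
  24 | 10100001010011 | 1 | 1
  25 | 01000010100111 | 0 | 1
  26 | 10000101001111 | 1 | 0
  27 | 00001010011110 | 0 | 0
  28 | 00010100111100 | 0 | 0
  29 | 00101001111000 | 0 | 0
  30 | 01010011110000 | 0 | 0
  31 | 10100111100000 | 1 | 0
  32 | 01001111000000 | 0 | 0
  33 | 10011110000000 | 1 | 1
  34 | 00111100000001 | 0 | 0
  35 | 01111000000010 | 0 | 0
  36 | 11110000000100 | 1 | 1
  37 | 11100000001001 | 1 | 0
  38 | 11000000010010 | 1 | 0
  39 | 10000000100100 | 1 | 1
  40 | 00000001001001 | 0 | 0
  41 | 00000010010010 | 0 | 0
  42 | 00000100100100 | 0 | 1
  43 | 00001001001001 | 0 | 0
  44 | 00010010010010 | 0 | 1
  45 | 00100100100101 | 0 | 1
  46 | 01001001001011 | 0 | 1
  47 | 10010010010111 | 1 | 0
  48 | 00100100101110 | 0 | 1
  49 | 01001001011101 | 0 | 1
  50 | 10010010111011 | 1 | 0
  51 | 00100101110110 | 0 | 1
  52 | 01001011101101 | 0 | 1
  53 | 10010111011011 | 1 | 1
  54 | 00101110110111 | 0 | 1
  55 | 01011101101111 | 0 | 1
  56 | 10111011011111 | 1 | 0
  57 | 01110110111110 | 0 | 1
  58 | 11101101111101 | 1 | 1
  59 | 11011011111011 | 1 | 1
  60 | 10110111110111 | 1 | 1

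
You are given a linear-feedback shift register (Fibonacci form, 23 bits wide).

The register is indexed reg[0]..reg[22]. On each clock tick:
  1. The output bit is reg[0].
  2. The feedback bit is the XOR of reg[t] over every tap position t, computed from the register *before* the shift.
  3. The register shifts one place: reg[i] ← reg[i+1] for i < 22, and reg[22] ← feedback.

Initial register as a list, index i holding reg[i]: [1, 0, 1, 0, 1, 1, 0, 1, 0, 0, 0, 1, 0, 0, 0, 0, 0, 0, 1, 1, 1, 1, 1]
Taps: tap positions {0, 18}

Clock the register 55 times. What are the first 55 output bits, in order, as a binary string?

k : reg_k → out_k, fb_k
0: 10101101000100000011111 → 1, fb=0
1: 01011010001000000111110 → 0, fb=1
2: 10110100010000001111101 → 1, fb=0
3: 01101000100000011111010 → 0, fb=1
4: 11010001000000111110101 → 1, fb=0
5: 10100010000001111101010 → 1, fb=1
6: 01000100000011111010101 → 0, fb=1
7: 10001000000111110101011 → 1, fb=1
8: 00010000001111101010111 → 0, fb=1
9: 00100000011111010101111 → 0, fb=0
10: 01000000111110101011110 → 0, fb=1
11: 10000001111101010111101 → 1, fb=0
12: 00000011111010101111010 → 0, fb=1
13: 00000111110101011110101 → 0, fb=1
14: 00001111101010111101011 → 0, fb=0
15: 00011111010101111010110 → 0, fb=1
16: 00111110101011110101101 → 0, fb=0
17: 01111101010111101011010 → 0, fb=1
18: 11111010101111010110101 → 1, fb=0
19: 11110101011110101101010 → 1, fb=1
20: 11101010111101011010101 → 1, fb=0
21: 11010101111010110101010 → 1, fb=1
22: 10101011110101101010101 → 1, fb=0
23: 01010111101011010101010 → 0, fb=0
24: 10101111010110101010100 → 1, fb=0
25: 01011110101101010101000 → 0, fb=0
26: 10111101011010101010000 → 1, fb=0
27: 01111010110101010100000 → 0, fb=0
28: 11110101101010101000000 → 1, fb=1
29: 11101011010101010000001 → 1, fb=1
30: 11010110101010100000011 → 1, fb=1
31: 10101101010101000000111 → 1, fb=1
32: 01011010101010000001111 → 0, fb=0
33: 10110101010100000011110 → 1, fb=0
34: 01101010101000000111100 → 0, fb=1
35: 11010101010000001111001 → 1, fb=0
36: 10101010100000011110010 → 1, fb=0
37: 01010101000000111100100 → 0, fb=0
38: 10101010000001111001000 → 1, fb=1
39: 01010100000011110010001 → 0, fb=1
40: 10101000000111100100011 → 1, fb=1
41: 01010000001111001000111 → 0, fb=0
42: 10100000011110010001110 → 1, fb=1
43: 01000000111100100011101 → 0, fb=1
44: 10000001111001000111011 → 1, fb=0
45: 00000011110010001110110 → 0, fb=1
46: 00000111100100011101101 → 0, fb=0
47: 00001111001000111011010 → 0, fb=1
48: 00011110010001110110101 → 0, fb=1
49: 00111100100011101101011 → 0, fb=0
50: 01111001000111011010110 → 0, fb=1
51: 11110010001110110101101 → 1, fb=1
52: 11100100011101101011011 → 1, fb=0
53: 11001000111011010110110 → 1, fb=0
54: 10010001110110101101100 → 1, fb=1

1010110100010000001111101010111101011010101010000001111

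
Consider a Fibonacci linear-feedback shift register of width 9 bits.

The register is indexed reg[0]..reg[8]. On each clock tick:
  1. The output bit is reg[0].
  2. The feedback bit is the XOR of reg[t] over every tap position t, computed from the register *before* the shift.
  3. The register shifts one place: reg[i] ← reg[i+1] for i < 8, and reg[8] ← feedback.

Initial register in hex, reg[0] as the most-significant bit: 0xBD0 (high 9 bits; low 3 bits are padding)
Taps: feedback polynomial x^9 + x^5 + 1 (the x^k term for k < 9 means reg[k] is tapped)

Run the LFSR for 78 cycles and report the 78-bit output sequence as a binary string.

k : reg_k → out_k, fb_k
0: 101111010 → 1, fb=0
1: 011110100 → 0, fb=0
2: 111101000 → 1, fb=0
3: 111010000 → 1, fb=1
4: 110100001 → 1, fb=1
5: 101000011 → 1, fb=1
6: 010000111 → 0, fb=0
7: 100001110 → 1, fb=0
8: 000011100 → 0, fb=1
9: 000111001 → 0, fb=1
10: 001110011 → 0, fb=0
11: 011100110 → 0, fb=0
12: 111001100 → 1, fb=0
13: 110011000 → 1, fb=0
14: 100110000 → 1, fb=1
15: 001100001 → 0, fb=0
16: 011000010 → 0, fb=0
17: 110000100 → 1, fb=1
18: 100001001 → 1, fb=0
19: 000010010 → 0, fb=0
20: 000100100 → 0, fb=0
21: 001001000 → 0, fb=1
22: 010010001 → 0, fb=0
23: 100100010 → 1, fb=1
24: 001000101 → 0, fb=0
25: 010001010 → 0, fb=1
26: 100010101 → 1, fb=1
27: 000101011 → 0, fb=1
28: 001010111 → 0, fb=0
29: 010101110 → 0, fb=1
30: 101011101 → 1, fb=0
31: 010111010 → 0, fb=1
32: 101110101 → 1, fb=1
33: 011101011 → 0, fb=1
34: 111010111 → 1, fb=1
35: 110101111 → 1, fb=0
36: 101011110 → 1, fb=0
37: 010111100 → 0, fb=1
38: 101111001 → 1, fb=0
39: 011110010 → 0, fb=0
40: 111100100 → 1, fb=1
41: 111001001 → 1, fb=0
42: 110010010 → 1, fb=1
43: 100100101 → 1, fb=1
44: 001001011 → 0, fb=1
45: 010010111 → 0, fb=0
46: 100101110 → 1, fb=0
47: 001011100 → 0, fb=1
48: 010111001 → 0, fb=1
49: 101110011 → 1, fb=1
50: 011100111 → 0, fb=0
51: 111001110 → 1, fb=0
52: 110011100 → 1, fb=0
53: 100111000 → 1, fb=0
54: 001110000 → 0, fb=0
55: 011100000 → 0, fb=0
56: 111000000 → 1, fb=1
57: 110000001 → 1, fb=1
58: 100000011 → 1, fb=1
59: 000000111 → 0, fb=0
60: 000001110 → 0, fb=1
61: 000011101 → 0, fb=1
62: 000111011 → 0, fb=1
63: 001110111 → 0, fb=0
64: 011101110 → 0, fb=1
65: 111011101 → 1, fb=0
66: 110111010 → 1, fb=0
67: 101110100 → 1, fb=1
68: 011101001 → 0, fb=1
69: 111010011 → 1, fb=1
70: 110100111 → 1, fb=1
71: 101001111 → 1, fb=0
72: 010011110 → 0, fb=1
73: 100111101 → 1, fb=0
74: 001111010 → 0, fb=1
75: 011110101 → 0, fb=0
76: 111101010 → 1, fb=0
77: 111010100 → 1, fb=1

101111010000111001100001001000101011101011110010010111001110000001110111010011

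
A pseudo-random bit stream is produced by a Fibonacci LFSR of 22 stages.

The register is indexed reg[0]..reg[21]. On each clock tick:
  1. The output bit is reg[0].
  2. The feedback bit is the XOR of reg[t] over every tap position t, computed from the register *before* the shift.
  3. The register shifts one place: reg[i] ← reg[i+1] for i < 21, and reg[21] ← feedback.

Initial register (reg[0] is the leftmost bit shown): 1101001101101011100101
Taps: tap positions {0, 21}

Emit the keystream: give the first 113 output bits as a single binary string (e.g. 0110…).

11010011011010111001010110001001001101000110010000111000100111101110000010111100010100101111110010100001100011010

k : reg_k → out_k, fb_k
0: 1101001101101011100101 → 1, fb=0
1: 1010011011010111001010 → 1, fb=1
2: 0100110110101110010101 → 0, fb=1
3: 1001101101011100101011 → 1, fb=0
4: 0011011010111001010110 → 0, fb=0
5: 0110110101110010101100 → 0, fb=0
6: 1101101011100101011000 → 1, fb=1
7: 1011010111001010110001 → 1, fb=0
8: 0110101110010101100010 → 0, fb=0
9: 1101011100101011000100 → 1, fb=1
10: 1010111001010110001001 → 1, fb=0
11: 0101110010101100010010 → 0, fb=0
12: 1011100101011000100100 → 1, fb=1
13: 0111001010110001001001 → 0, fb=1
14: 1110010101100010010011 → 1, fb=0
15: 1100101011000100100110 → 1, fb=1
16: 1001010110001001001101 → 1, fb=0
17: 0010101100010010011010 → 0, fb=0
18: 0101011000100100110100 → 0, fb=0
19: 1010110001001001101000 → 1, fb=1
20: 0101100010010011010001 → 0, fb=1
21: 1011000100100110100011 → 1, fb=0
22: 0110001001001101000110 → 0, fb=0
23: 1100010010011010001100 → 1, fb=1
24: 1000100100110100011001 → 1, fb=0
25: 0001001001101000110010 → 0, fb=0
26: 0010010011010001100100 → 0, fb=0
27: 0100100110100011001000 → 0, fb=0
28: 1001001101000110010000 → 1, fb=1
29: 0010011010001100100001 → 0, fb=1
30: 0100110100011001000011 → 0, fb=1
31: 1001101000110010000111 → 1, fb=0
32: 0011010001100100001110 → 0, fb=0
33: 0110100011001000011100 → 0, fb=0
34: 1101000110010000111000 → 1, fb=1
35: 1010001100100001110001 → 1, fb=0
36: 0100011001000011100010 → 0, fb=0
37: 1000110010000111000100 → 1, fb=1
38: 0001100100001110001001 → 0, fb=1
39: 0011001000011100010011 → 0, fb=1
40: 0110010000111000100111 → 0, fb=1
41: 1100100001110001001111 → 1, fb=0
42: 1001000011100010011110 → 1, fb=1
43: 0010000111000100111101 → 0, fb=1
44: 0100001110001001111011 → 0, fb=1
45: 1000011100010011110111 → 1, fb=0
46: 0000111000100111101110 → 0, fb=0
47: 0001110001001111011100 → 0, fb=0
48: 0011100010011110111000 → 0, fb=0
49: 0111000100111101110000 → 0, fb=0
50: 1110001001111011100000 → 1, fb=1
51: 1100010011110111000001 → 1, fb=0
52: 1000100111101110000010 → 1, fb=1
53: 0001001111011100000101 → 0, fb=1
54: 0010011110111000001011 → 0, fb=1
55: 0100111101110000010111 → 0, fb=1
56: 1001111011100000101111 → 1, fb=0
57: 0011110111000001011110 → 0, fb=0
58: 0111101110000010111100 → 0, fb=0
59: 1111011100000101111000 → 1, fb=1
60: 1110111000001011110001 → 1, fb=0
61: 1101110000010111100010 → 1, fb=1
62: 1011100000101111000101 → 1, fb=0
63: 0111000001011110001010 → 0, fb=0
64: 1110000010111100010100 → 1, fb=1
65: 1100000101111000101001 → 1, fb=0
66: 1000001011110001010010 → 1, fb=1
67: 0000010111100010100101 → 0, fb=1
68: 0000101111000101001011 → 0, fb=1
69: 0001011110001010010111 → 0, fb=1
70: 0010111100010100101111 → 0, fb=1
71: 0101111000101001011111 → 0, fb=1
72: 1011110001010010111111 → 1, fb=0
73: 0111100010100101111110 → 0, fb=0
74: 1111000101001011111100 → 1, fb=1
75: 1110001010010111111001 → 1, fb=0
76: 1100010100101111110010 → 1, fb=1
77: 1000101001011111100101 → 1, fb=0
78: 0001010010111111001010 → 0, fb=0
79: 0010100101111110010100 → 0, fb=0
80: 0101001011111100101000 → 0, fb=0
81: 1010010111111001010000 → 1, fb=1
82: 0100101111110010100001 → 0, fb=1
83: 1001011111100101000011 → 1, fb=0
84: 0010111111001010000110 → 0, fb=0
85: 0101111110010100001100 → 0, fb=0
86: 1011111100101000011000 → 1, fb=1
87: 0111111001010000110001 → 0, fb=1
88: 1111110010100001100011 → 1, fb=0
89: 1111100101000011000110 → 1, fb=1
90: 1111001010000110001101 → 1, fb=0
91: 1110010100001100011010 → 1, fb=1
92: 1100101000011000110101 → 1, fb=0
93: 1001010000110001101010 → 1, fb=1
94: 0010100001100011010101 → 0, fb=1
95: 0101000011000110101011 → 0, fb=1
96: 1010000110001101010111 → 1, fb=0
97: 0100001100011010101110 → 0, fb=0
98: 1000011000110101011100 → 1, fb=1
99: 0000110001101010111001 → 0, fb=1
100: 0001100011010101110011 → 0, fb=1
101: 0011000110101011100111 → 0, fb=1
102: 0110001101010111001111 → 0, fb=1
103: 1100011010101110011111 → 1, fb=0
104: 1000110101011100111110 → 1, fb=1
105: 0001101010111001111101 → 0, fb=1
106: 0011010101110011111011 → 0, fb=1
107: 0110101011100111110111 → 0, fb=1
108: 1101010111001111101111 → 1, fb=0
109: 1010101110011111011110 → 1, fb=1
110: 0101011100111110111101 → 0, fb=1
111: 1010111001111101111011 → 1, fb=0
112: 0101110011111011110110 → 0, fb=0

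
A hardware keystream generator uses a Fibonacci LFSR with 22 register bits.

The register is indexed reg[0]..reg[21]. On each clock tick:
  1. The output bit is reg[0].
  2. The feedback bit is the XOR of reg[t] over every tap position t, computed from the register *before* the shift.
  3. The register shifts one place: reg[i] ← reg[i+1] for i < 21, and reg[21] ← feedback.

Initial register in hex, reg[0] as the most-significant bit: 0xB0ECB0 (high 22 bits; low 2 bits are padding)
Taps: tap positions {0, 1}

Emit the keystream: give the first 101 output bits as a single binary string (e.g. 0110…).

10110000111011001011001101000100110101110101011100110101111001111110010101111000101000001011111000100

tick  register→output (feedback)
  0  1011000011101100101100→1 (1)
  1  0110000111011001011001→0 (1)
  2  1100001110110010110011→1 (0)
  3  1000011101100101100110→1 (1)
  4  0000111011001011001101→0 (0)
  5  0001110110010110011010→0 (0)
  6  0011101100101100110100→0 (0)
  7  0111011001011001101000→0 (1)
  8  1110110010110011010001→1 (0)
  9  1101100101100110100010→1 (0)
 10  1011001011001101000100→1 (1)
 11  0110010110011010001001→0 (1)
 12  1100101100110100010011→1 (0)
 13  1001011001101000100110→1 (1)
 14  0010110011010001001101→0 (0)
 15  0101100110100010011010→0 (1)
 16  1011001101000100110101→1 (1)
 17  0110011010001001101011→0 (1)
 18  1100110100010011010111→1 (0)
 19  1001101000100110101110→1 (1)
 20  0011010001001101011101→0 (0)
 21  0110100010011010111010→0 (1)
 22  1101000100110101110101→1 (0)
 23  1010001001101011101010→1 (1)
 24  0100010011010111010101→0 (1)
 25  1000100110101110101011→1 (1)
 26  0001001101011101010111→0 (0)
 27  0010011010111010101110→0 (0)
 28  0100110101110101011100→0 (1)
 29  1001101011101010111001→1 (1)
 30  0011010111010101110011→0 (0)
 31  0110101110101011100110→0 (1)
 32  1101011101010111001101→1 (0)
 33  1010111010101110011010→1 (1)
 34  0101110101011100110101→0 (1)
 35  1011101010111001101011→1 (1)
 36  0111010101110011010111→0 (1)
 37  1110101011100110101111→1 (0)
 38  1101010111001101011110→1 (0)
 39  1010101110011010111100→1 (1)
 40  0101011100110101111001→0 (1)
 41  1010111001101011110011→1 (1)
 42  0101110011010111100111→0 (1)
 43  1011100110101111001111→1 (1)
 44  0111001101011110011111→0 (1)
 45  1110011010111100111111→1 (0)
 46  1100110101111001111110→1 (0)
 47  1001101011110011111100→1 (1)
 48  0011010111100111111001→0 (0)
 49  0110101111001111110010→0 (1)
 50  1101011110011111100101→1 (0)
 51  1010111100111111001010→1 (1)
 52  0101111001111110010101→0 (1)
 53  1011110011111100101011→1 (1)
 54  0111100111111001010111→0 (1)
 55  1111001111110010101111→1 (0)
 56  1110011111100101011110→1 (0)
 57  1100111111001010111100→1 (0)
 58  1001111110010101111000→1 (1)
 59  0011111100101011110001→0 (0)
 60  0111111001010111100010→0 (1)
 61  1111110010101111000101→1 (0)
 62  1111100101011110001010→1 (0)
 63  1111001010111100010100→1 (0)
 64  1110010101111000101000→1 (0)
 65  1100101011110001010000→1 (0)
 66  1001010111100010100000→1 (1)
 67  0010101111000101000001→0 (0)
 68  0101011110001010000010→0 (1)
 69  1010111100010100000101→1 (1)
 70  0101111000101000001011→0 (1)
 71  1011110001010000010111→1 (1)
 72  0111100010100000101111→0 (1)
 73  1111000101000001011111→1 (0)
 74  1110001010000010111110→1 (0)
 75  1100010100000101111100→1 (0)
 76  1000101000001011111000→1 (1)
 77  0001010000010111110001→0 (0)
 78  0010100000101111100010→0 (0)
 79  0101000001011111000100→0 (1)
 80  1010000010111110001001→1 (1)
 81  0100000101111100010011→0 (1)
 82  1000001011111000100111→1 (1)
 83  0000010111110001001111→0 (0)
 84  0000101111100010011110→0 (0)
 85  0001011111000100111100→0 (0)
 86  0010111110001001111000→0 (0)
 87  0101111100010011110000→0 (1)
 88  1011111000100111100001→1 (1)
 89  0111110001001111000011→0 (1)
 90  1111100010011110000111→1 (0)
 91  1111000100111100001110→1 (0)
 92  1110001001111000011100→1 (0)
 93  1100010011110000111000→1 (0)
 94  1000100111100001110000→1 (1)
 95  0001001111000011100001→0 (0)
 96  0010011110000111000010→0 (0)
 97  0100111100001110000100→0 (1)
 98  1001111000011100001001→1 (1)
 99  0011110000111000010011→0 (0)
100  0111100001110000100110→0 (1)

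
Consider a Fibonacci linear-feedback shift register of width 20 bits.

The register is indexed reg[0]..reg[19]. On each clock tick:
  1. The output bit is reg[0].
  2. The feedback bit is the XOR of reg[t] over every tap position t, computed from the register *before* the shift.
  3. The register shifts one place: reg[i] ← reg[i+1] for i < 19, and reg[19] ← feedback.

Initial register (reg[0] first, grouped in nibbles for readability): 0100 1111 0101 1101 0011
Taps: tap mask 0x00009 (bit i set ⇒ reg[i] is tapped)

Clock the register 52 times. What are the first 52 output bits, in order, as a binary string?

step | reg (before) | out | fb
   0 | 01001111010111010011 | 0 | 0
   1 | 10011110101110100110 | 1 | 0
   2 | 00111101011101001100 | 0 | 1
   3 | 01111010111010011001 | 0 | 1
   4 | 11110101110100110011 | 1 | 0
   5 | 11101011101001100110 | 1 | 1
   6 | 11010111010011001101 | 1 | 0
   7 | 10101110100110011010 | 1 | 1
   8 | 01011101001100110101 | 0 | 1
   9 | 10111010011001101011 | 1 | 0
  10 | 01110100110011010110 | 0 | 1
  11 | 11101001100110101101 | 1 | 1
  12 | 11010011001101011011 | 1 | 0
  13 | 10100110011010110110 | 1 | 1
  14 | 01001100110101101101 | 0 | 0
  15 | 10011001101011011010 | 1 | 0
  16 | 00110011010110110100 | 0 | 1
  17 | 01100110101101101001 | 0 | 0
  18 | 11001101011011010010 | 1 | 1
  19 | 10011010110110100101 | 1 | 0
  20 | 00110101101101001010 | 0 | 1
  21 | 01101011011010010101 | 0 | 0
  22 | 11010110110100101010 | 1 | 0
  23 | 10101101101001010100 | 1 | 1
  24 | 01011011010010101001 | 0 | 1
  25 | 10110110100101010011 | 1 | 0
  26 | 01101101001010100110 | 0 | 0
  27 | 11011010010101001100 | 1 | 0
  28 | 10110100101010011000 | 1 | 0
  29 | 01101001010100110000 | 0 | 0
  30 | 11010010101001100000 | 1 | 0
  31 | 10100101010011000000 | 1 | 1
  32 | 01001010100110000001 | 0 | 0
  33 | 10010101001100000010 | 1 | 0
  34 | 00101010011000000100 | 0 | 0
  35 | 01010100110000001000 | 0 | 1
  36 | 10101001100000010001 | 1 | 1
  37 | 01010011000000100011 | 0 | 1
  38 | 10100110000001000111 | 1 | 1
  39 | 01001100000010001111 | 0 | 0
  40 | 10011000000100011110 | 1 | 0
  41 | 00110000001000111100 | 0 | 1
  42 | 01100000010001111001 | 0 | 0
  43 | 11000000100011110010 | 1 | 1
  44 | 10000001000111100101 | 1 | 1
  45 | 00000010001111001011 | 0 | 0
  46 | 00000100011110010110 | 0 | 0
  47 | 00001000111100101100 | 0 | 0
  48 | 00010001111001011000 | 0 | 1
  49 | 00100011110010110001 | 0 | 0
  50 | 01000111100101100010 | 0 | 0
  51 | 10001111001011000100 | 1 | 1

0100111101011101001100110101101101001010100110000001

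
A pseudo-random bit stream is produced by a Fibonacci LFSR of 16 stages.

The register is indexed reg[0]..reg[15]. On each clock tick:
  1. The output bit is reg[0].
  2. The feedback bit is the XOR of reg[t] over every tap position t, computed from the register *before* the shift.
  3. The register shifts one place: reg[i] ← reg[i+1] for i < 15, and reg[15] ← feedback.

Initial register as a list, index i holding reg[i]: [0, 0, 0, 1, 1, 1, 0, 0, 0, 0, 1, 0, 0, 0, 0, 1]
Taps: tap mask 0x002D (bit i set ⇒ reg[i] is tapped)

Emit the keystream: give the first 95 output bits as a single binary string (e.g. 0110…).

00011100001000010000100110001100010100100101010111000011000101001011010101110101011001011010011

k : reg_k → out_k, fb_k
0: 0001110000100001 → 0, fb=0
1: 0011100001000010 → 0, fb=0
2: 0111000010000100 → 0, fb=0
3: 1110000100001000 → 1, fb=0
4: 1100001000010000 → 1, fb=1
5: 1000010000100001 → 1, fb=0
6: 0000100001000010 → 0, fb=0
7: 0001000010000100 → 0, fb=1
8: 0010000100001001 → 0, fb=1
9: 0100001000010011 → 0, fb=0
10: 1000010000100110 → 1, fb=0
11: 0000100001001100 → 0, fb=0
12: 0001000010011000 → 0, fb=1
13: 0010000100110001 → 0, fb=1
14: 0100001001100011 → 0, fb=0
15: 1000010011000110 → 1, fb=0
16: 0000100110001100 → 0, fb=0
17: 0001001100011000 → 0, fb=1
18: 0010011000110001 → 0, fb=0
19: 0100110001100010 → 0, fb=1
20: 1001100011000101 → 1, fb=0
21: 0011000110001010 → 0, fb=0
22: 0110001100010100 → 0, fb=1
23: 1100011000101001 → 1, fb=0
24: 1000110001010010 → 1, fb=0
25: 0001100010100100 → 0, fb=1
26: 0011000101001001 → 0, fb=0
27: 0110001010010010 → 0, fb=1
28: 1100010100100101 → 1, fb=0
29: 1000101001001010 → 1, fb=1
30: 0001010010010101 → 0, fb=0
31: 0010100100101010 → 0, fb=1
32: 0101001001010101 → 0, fb=1
33: 1010010010101011 → 1, fb=1
34: 0100100101010111 → 0, fb=0
35: 1001001010101110 → 1, fb=0
36: 0010010101011100 → 0, fb=0
37: 0100101010111000 → 0, fb=0
38: 1001010101110000 → 1, fb=1
39: 0010101011100001 → 0, fb=1
40: 0101010111000011 → 0, fb=0
41: 1010101110000110 → 1, fb=0
42: 0101011100001100 → 0, fb=0
43: 1010111000011000 → 1, fb=1
44: 0101110000110001 → 0, fb=0
45: 1011100001100010 → 1, fb=1
46: 0111000011000101 → 0, fb=0
47: 1110000110001010 → 1, fb=0
48: 1100001100010100 → 1, fb=1
49: 1000011000101001 → 1, fb=0
50: 0000110001010010 → 0, fb=1
51: 0001100010100101 → 0, fb=1
52: 0011000101001011 → 0, fb=0
53: 0110001010010110 → 0, fb=1
54: 1100010100101101 → 1, fb=0
55: 1000101001011010 → 1, fb=1
56: 0001010010110101 → 0, fb=0
57: 0010100101101010 → 0, fb=1
58: 0101001011010101 → 0, fb=1
59: 1010010110101011 → 1, fb=1
60: 0100101101010111 → 0, fb=0
61: 1001011010101110 → 1, fb=1
62: 0010110101011101 → 0, fb=0
63: 0101101010111010 → 0, fb=1
64: 1011010101110101 → 1, fb=0
65: 0110101011101010 → 0, fb=1
66: 1101010111010101 → 1, fb=1
67: 1010101110101011 → 1, fb=0
68: 0101011101010110 → 0, fb=0
69: 1010111010101100 → 1, fb=1
70: 0101110101011001 → 0, fb=0
71: 1011101010110010 → 1, fb=1
72: 0111010101100101 → 0, fb=1
73: 1110101011001011 → 1, fb=0
74: 1101010110010110 → 1, fb=1
75: 1010101100101101 → 1, fb=0
76: 0101011001011010 → 0, fb=0
77: 1010110010110100 → 1, fb=1
78: 0101100101101001 → 0, fb=1
79: 1011001011010011 → 1, fb=1
80: 0110010110100111 → 0, fb=0
81: 1100101101001110 → 1, fb=1
82: 1001011010011101 → 1, fb=1
83: 0010110100111011 → 0, fb=0
84: 0101101001110110 → 0, fb=1
85: 1011010011101101 → 1, fb=0
86: 0110100111011010 → 0, fb=1
87: 1101001110110101 → 1, fb=0
88: 1010011101101010 → 1, fb=1
89: 0100111011010101 → 0, fb=1
90: 1001110110101011 → 1, fb=1
91: 0011101101010111 → 0, fb=0
92: 0111011010101110 → 0, fb=1
93: 1110110101011101 → 1, fb=1
94: 1101101010111011 → 1, fb=0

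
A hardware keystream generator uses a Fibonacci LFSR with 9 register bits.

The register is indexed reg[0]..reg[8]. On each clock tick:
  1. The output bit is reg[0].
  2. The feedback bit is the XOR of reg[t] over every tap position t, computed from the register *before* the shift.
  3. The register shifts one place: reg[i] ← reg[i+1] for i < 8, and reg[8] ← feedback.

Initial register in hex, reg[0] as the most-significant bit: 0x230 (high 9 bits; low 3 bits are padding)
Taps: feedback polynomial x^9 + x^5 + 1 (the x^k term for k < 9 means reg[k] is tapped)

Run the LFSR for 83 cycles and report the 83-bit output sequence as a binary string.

step | reg (before) | out | fb
   0 | 001000110 | 0 | 0
   1 | 010001100 | 0 | 1
   2 | 100011001 | 1 | 0
   3 | 000110010 | 0 | 0
   4 | 001100100 | 0 | 0
   5 | 011001000 | 0 | 1
   6 | 110010001 | 1 | 1
   7 | 100100011 | 1 | 1
   8 | 001000111 | 0 | 0
   9 | 010001110 | 0 | 1
  10 | 100011101 | 1 | 0
  11 | 000111010 | 0 | 1
  12 | 001110101 | 0 | 0
  13 | 011101010 | 0 | 1
  14 | 111010101 | 1 | 1
  15 | 110101011 | 1 | 0
  16 | 101010110 | 1 | 1
  17 | 010101101 | 0 | 1
  18 | 101011011 | 1 | 0
  19 | 010110110 | 0 | 0
  20 | 101101100 | 1 | 0
  21 | 011011000 | 0 | 1
  22 | 110110001 | 1 | 1
  23 | 101100011 | 1 | 1
  24 | 011000111 | 0 | 0
  25 | 110001110 | 1 | 0
  26 | 100011100 | 1 | 0
  27 | 000111000 | 0 | 1
  28 | 001110001 | 0 | 0
  29 | 011100010 | 0 | 0
  30 | 111000100 | 1 | 1
  31 | 110001001 | 1 | 0
  32 | 100010010 | 1 | 1
  33 | 000100101 | 0 | 0
  34 | 001001010 | 0 | 1
  35 | 010010101 | 0 | 0
  36 | 100101010 | 1 | 0
  37 | 001010100 | 0 | 0
  38 | 010101000 | 0 | 1
  39 | 101010001 | 1 | 1
  40 | 010100011 | 0 | 0
  41 | 101000110 | 1 | 1
  42 | 010001101 | 0 | 1
  43 | 100011011 | 1 | 0
  44 | 000110110 | 0 | 0
  45 | 001101100 | 0 | 1
  46 | 011011001 | 0 | 1
  47 | 110110011 | 1 | 1
  48 | 101100111 | 1 | 1
  49 | 011001111 | 0 | 1
  50 | 110011111 | 1 | 0
  51 | 100111110 | 1 | 0
  52 | 001111100 | 0 | 1
  53 | 011111001 | 0 | 1
  54 | 111110011 | 1 | 1
  55 | 111100111 | 1 | 1
  56 | 111001111 | 1 | 0
  57 | 110011110 | 1 | 0
  58 | 100111100 | 1 | 0
  59 | 001111000 | 0 | 1
  60 | 011110001 | 0 | 0
  61 | 111100010 | 1 | 1
  62 | 111000101 | 1 | 1
  63 | 110001011 | 1 | 0
  64 | 100010110 | 1 | 1
  65 | 000101101 | 0 | 1
  66 | 001011011 | 0 | 1
  67 | 010110111 | 0 | 0
  68 | 101101110 | 1 | 0
  69 | 011011100 | 0 | 1
  70 | 110111001 | 1 | 0
  71 | 101110010 | 1 | 1
  72 | 011100101 | 0 | 0
  73 | 111001010 | 1 | 0
  74 | 110010100 | 1 | 1
  75 | 100101001 | 1 | 0
  76 | 001010010 | 0 | 0
  77 | 010100100 | 0 | 0
  78 | 101001000 | 1 | 0
  79 | 010010000 | 0 | 0
  80 | 100100000 | 1 | 1
  81 | 001000001 | 0 | 0
  82 | 010000010 | 0 | 0

00100011001000111010101101100011100010010101000110110011111001111000101101110010100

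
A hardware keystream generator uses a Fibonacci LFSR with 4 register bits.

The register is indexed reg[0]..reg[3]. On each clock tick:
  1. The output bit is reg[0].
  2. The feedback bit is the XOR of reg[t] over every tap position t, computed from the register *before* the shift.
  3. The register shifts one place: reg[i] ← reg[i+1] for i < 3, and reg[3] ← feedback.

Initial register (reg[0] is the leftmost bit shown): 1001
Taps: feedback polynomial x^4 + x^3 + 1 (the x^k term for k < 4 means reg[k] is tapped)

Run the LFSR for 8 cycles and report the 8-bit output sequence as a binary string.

tick  register→output (feedback)
  0  1001→1 (0)
  1  0010→0 (0)
  2  0100→0 (0)
  3  1000→1 (1)
  4  0001→0 (1)
  5  0011→0 (1)
  6  0111→0 (1)
  7  1111→1 (0)

10010001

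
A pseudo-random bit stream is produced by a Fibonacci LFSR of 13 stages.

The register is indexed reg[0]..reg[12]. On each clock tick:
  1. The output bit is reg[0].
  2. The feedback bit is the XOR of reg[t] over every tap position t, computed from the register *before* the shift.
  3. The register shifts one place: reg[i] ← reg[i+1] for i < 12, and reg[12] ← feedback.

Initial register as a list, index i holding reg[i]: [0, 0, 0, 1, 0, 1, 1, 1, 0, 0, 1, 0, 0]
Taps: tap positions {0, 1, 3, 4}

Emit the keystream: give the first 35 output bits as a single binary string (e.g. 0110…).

00010111001001111001000101101001011

k : reg_k → out_k, fb_k
0: 0001011100100 → 0, fb=1
1: 0010111001001 → 0, fb=1
2: 0101110010011 → 0, fb=1
3: 1011100100111 → 1, fb=1
4: 0111001001111 → 0, fb=0
5: 1110010011110 → 1, fb=0
6: 1100100111100 → 1, fb=1
7: 1001001111001 → 1, fb=0
8: 0010011110010 → 0, fb=0
9: 0100111100100 → 0, fb=0
10: 1001111001000 → 1, fb=1
11: 0011110010001 → 0, fb=0
12: 0111100100010 → 0, fb=1
13: 1111001000101 → 1, fb=1
14: 1110010001011 → 1, fb=0
15: 1100100010110 → 1, fb=1
16: 1001000101101 → 1, fb=0
17: 0010001011010 → 0, fb=0
18: 0100010110100 → 0, fb=1
19: 1000101101001 → 1, fb=0
20: 0001011010010 → 0, fb=1
21: 0010110100101 → 0, fb=1
22: 0101101001011 → 0, fb=1
23: 1011010010111 → 1, fb=0
24: 0110100101110 → 0, fb=0
25: 1101001011100 → 1, fb=1
26: 1010010111001 → 1, fb=1
27: 0100101110011 → 0, fb=0
28: 1001011100110 → 1, fb=0
29: 0010111001100 → 0, fb=1
30: 0101110011001 → 0, fb=1
31: 1011100110011 → 1, fb=1
32: 0111001100111 → 0, fb=0
33: 1110011001110 → 1, fb=0
34: 1100110011100 → 1, fb=1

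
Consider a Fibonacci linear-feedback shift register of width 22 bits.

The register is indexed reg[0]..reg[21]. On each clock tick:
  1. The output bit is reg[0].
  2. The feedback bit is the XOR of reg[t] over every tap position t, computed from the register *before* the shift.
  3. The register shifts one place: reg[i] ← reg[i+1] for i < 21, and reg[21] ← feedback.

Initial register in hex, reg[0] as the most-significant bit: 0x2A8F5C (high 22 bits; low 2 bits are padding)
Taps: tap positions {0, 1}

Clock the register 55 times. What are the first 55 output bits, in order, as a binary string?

step | reg (before) | out | fb
   0 | 0010101010001111010111 | 0 | 0
   1 | 0101010100011110101110 | 0 | 1
   2 | 1010101000111101011101 | 1 | 1
   3 | 0101010001111010111011 | 0 | 1
   4 | 1010100011110101110111 | 1 | 1
   5 | 0101000111101011101111 | 0 | 1
   6 | 1010001111010111011111 | 1 | 1
   7 | 0100011110101110111111 | 0 | 1
   8 | 1000111101011101111111 | 1 | 1
   9 | 0001111010111011111111 | 0 | 0
  10 | 0011110101110111111110 | 0 | 0
  11 | 0111101011101111111100 | 0 | 1
  12 | 1111010111011111111001 | 1 | 0
  13 | 1110101110111111110010 | 1 | 0
  14 | 1101011101111111100100 | 1 | 0
  15 | 1010111011111111001000 | 1 | 1
  16 | 0101110111111110010001 | 0 | 1
  17 | 1011101111111100100011 | 1 | 1
  18 | 0111011111111001000111 | 0 | 1
  19 | 1110111111110010001111 | 1 | 0
  20 | 1101111111100100011110 | 1 | 0
  21 | 1011111111001000111100 | 1 | 1
  22 | 0111111110010001111001 | 0 | 1
  23 | 1111111100100011110011 | 1 | 0
  24 | 1111111001000111100110 | 1 | 0
  25 | 1111110010001111001100 | 1 | 0
  26 | 1111100100011110011000 | 1 | 0
  27 | 1111001000111100110000 | 1 | 0
  28 | 1110010001111001100000 | 1 | 0
  29 | 1100100011110011000000 | 1 | 0
  30 | 1001000111100110000000 | 1 | 1
  31 | 0010001111001100000001 | 0 | 0
  32 | 0100011110011000000010 | 0 | 1
  33 | 1000111100110000000101 | 1 | 1
  34 | 0001111001100000001011 | 0 | 0
  35 | 0011110011000000010110 | 0 | 0
  36 | 0111100110000000101100 | 0 | 1
  37 | 1111001100000001011001 | 1 | 0
  38 | 1110011000000010110010 | 1 | 0
  39 | 1100110000000101100100 | 1 | 0
  40 | 1001100000001011001000 | 1 | 1
  41 | 0011000000010110010001 | 0 | 0
  42 | 0110000000101100100010 | 0 | 1
  43 | 1100000001011001000101 | 1 | 0
  44 | 1000000010110010001010 | 1 | 1
  45 | 0000000101100100010101 | 0 | 0
  46 | 0000001011001000101010 | 0 | 0
  47 | 0000010110010001010100 | 0 | 0
  48 | 0000101100100010101000 | 0 | 0
  49 | 0001011001000101010000 | 0 | 0
  50 | 0010110010001010100000 | 0 | 0
  51 | 0101100100010101000000 | 0 | 1
  52 | 1011001000101010000001 | 1 | 1
  53 | 0110010001010100000011 | 0 | 1
  54 | 1100100010101000000111 | 1 | 0

0010101010001111010111011111111001000111100110000000101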